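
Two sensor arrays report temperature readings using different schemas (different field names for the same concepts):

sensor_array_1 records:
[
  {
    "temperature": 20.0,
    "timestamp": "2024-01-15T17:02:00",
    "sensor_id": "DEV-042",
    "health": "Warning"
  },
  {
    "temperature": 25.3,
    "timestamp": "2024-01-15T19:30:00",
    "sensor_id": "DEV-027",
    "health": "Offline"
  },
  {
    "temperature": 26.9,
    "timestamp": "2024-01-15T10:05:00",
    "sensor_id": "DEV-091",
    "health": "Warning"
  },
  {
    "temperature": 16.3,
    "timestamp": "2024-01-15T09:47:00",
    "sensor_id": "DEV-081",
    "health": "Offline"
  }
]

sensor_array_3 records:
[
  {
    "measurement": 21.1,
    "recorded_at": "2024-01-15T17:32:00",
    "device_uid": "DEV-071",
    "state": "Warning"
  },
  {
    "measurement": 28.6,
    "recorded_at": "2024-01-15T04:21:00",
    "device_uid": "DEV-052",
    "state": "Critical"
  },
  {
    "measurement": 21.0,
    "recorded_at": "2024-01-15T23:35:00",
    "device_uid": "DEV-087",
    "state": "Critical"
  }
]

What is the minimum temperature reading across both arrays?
16.3

Schema mapping: "temperature" (sensor_array_1) = "measurement" (sensor_array_3) = temperature reading

Minimum in sensor_array_1: 16.3
Minimum in sensor_array_3: 21.0

Overall minimum: min(16.3, 21.0) = 16.3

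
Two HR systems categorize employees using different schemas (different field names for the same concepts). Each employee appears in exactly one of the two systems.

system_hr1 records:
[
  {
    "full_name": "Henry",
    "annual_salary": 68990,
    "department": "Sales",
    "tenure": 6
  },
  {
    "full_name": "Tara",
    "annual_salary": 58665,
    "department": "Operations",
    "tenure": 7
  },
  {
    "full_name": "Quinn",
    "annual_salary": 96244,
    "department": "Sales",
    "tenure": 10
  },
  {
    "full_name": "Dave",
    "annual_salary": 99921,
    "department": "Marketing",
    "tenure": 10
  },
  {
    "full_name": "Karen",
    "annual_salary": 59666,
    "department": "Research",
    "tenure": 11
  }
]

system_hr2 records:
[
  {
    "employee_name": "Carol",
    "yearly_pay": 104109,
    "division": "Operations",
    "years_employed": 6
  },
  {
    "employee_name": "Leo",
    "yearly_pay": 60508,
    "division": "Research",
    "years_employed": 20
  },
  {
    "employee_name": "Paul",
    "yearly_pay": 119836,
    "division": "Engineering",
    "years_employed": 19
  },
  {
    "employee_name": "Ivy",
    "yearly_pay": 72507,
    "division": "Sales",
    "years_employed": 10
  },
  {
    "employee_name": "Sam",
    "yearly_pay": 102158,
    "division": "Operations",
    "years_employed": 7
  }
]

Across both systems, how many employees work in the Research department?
2

Schema mapping: "department" (system_hr1) = "division" (system_hr2) = department

Research employees in system_hr1: 1
Research employees in system_hr2: 1

Total in Research: 1 + 1 = 2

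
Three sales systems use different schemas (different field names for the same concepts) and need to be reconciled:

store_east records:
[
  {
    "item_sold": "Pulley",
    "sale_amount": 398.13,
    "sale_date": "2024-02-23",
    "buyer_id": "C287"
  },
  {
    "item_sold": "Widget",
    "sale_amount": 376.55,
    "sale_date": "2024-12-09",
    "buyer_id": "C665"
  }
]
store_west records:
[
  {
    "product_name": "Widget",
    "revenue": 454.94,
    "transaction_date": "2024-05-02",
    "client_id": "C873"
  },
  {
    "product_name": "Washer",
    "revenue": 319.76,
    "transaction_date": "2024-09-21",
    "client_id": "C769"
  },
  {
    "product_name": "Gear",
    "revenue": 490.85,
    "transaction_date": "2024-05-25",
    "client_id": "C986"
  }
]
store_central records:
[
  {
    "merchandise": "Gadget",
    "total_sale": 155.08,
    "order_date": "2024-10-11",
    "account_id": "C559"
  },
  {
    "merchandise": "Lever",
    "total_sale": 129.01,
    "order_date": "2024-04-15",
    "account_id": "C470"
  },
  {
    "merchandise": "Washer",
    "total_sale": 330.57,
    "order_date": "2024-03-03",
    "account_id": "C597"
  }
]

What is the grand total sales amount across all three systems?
2654.89

Schema reconciliation - all amount fields map to sale amount:

store_east (sale_amount): 774.68
store_west (revenue): 1265.55
store_central (total_sale): 614.66

Grand total: 2654.89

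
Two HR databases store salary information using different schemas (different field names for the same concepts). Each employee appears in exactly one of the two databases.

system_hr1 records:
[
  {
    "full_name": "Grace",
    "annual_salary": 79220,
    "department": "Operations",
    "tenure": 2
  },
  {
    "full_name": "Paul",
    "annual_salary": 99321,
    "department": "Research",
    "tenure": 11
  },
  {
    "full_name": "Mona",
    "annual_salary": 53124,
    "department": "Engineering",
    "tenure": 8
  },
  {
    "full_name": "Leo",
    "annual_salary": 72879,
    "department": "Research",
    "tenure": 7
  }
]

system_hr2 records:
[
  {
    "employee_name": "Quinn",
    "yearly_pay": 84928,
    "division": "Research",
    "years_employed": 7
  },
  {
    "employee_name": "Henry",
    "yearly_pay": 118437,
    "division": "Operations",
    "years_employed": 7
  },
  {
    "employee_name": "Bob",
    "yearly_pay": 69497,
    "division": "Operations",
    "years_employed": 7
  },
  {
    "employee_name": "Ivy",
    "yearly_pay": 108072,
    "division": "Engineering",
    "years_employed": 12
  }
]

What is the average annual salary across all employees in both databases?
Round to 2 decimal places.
85684.75

Schema mapping: "annual_salary" (system_hr1) = "yearly_pay" (system_hr2) = annual salary

All salaries: [79220, 99321, 53124, 72879, 84928, 118437, 69497, 108072]
Sum: 685478
Count: 8
Average: 685478 / 8 = 85684.75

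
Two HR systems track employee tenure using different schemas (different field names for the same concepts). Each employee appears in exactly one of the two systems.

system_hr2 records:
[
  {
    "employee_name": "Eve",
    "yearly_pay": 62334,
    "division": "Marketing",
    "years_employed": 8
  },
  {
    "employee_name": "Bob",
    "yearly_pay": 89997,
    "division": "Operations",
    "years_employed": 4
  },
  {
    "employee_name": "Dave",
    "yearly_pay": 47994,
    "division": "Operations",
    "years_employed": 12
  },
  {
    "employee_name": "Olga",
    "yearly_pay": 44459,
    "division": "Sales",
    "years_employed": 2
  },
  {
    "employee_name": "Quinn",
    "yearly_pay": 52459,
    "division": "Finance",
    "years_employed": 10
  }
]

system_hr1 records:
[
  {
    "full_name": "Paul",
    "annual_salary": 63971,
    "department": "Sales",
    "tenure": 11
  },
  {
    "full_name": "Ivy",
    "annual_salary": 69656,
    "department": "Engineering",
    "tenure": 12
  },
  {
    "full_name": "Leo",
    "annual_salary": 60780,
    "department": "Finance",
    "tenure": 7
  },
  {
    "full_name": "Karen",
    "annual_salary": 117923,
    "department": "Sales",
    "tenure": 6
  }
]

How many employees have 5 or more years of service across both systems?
7

Reconcile schemas: "years_employed" (system_hr2) = "tenure" (system_hr1) = years of service

From system_hr2: 3 employees with >= 5 years
From system_hr1: 4 employees with >= 5 years

Total: 3 + 4 = 7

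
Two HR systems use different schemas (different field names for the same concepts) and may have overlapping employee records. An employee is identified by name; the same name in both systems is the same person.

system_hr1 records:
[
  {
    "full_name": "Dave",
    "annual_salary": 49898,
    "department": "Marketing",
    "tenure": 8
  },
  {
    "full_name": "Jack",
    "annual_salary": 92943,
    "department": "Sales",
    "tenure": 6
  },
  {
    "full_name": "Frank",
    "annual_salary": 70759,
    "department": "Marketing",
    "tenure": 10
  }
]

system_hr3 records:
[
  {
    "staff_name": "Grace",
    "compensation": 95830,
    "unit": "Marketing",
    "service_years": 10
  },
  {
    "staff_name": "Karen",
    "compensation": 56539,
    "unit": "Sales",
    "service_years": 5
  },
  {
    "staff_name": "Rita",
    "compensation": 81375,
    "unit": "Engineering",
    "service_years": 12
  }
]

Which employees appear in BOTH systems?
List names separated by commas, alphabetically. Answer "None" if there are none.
None

Schema mapping: "full_name" (system_hr1) = "staff_name" (system_hr3) = employee name

Names in system_hr1: ['Dave', 'Frank', 'Jack']
Names in system_hr3: ['Grace', 'Karen', 'Rita']

Intersection: None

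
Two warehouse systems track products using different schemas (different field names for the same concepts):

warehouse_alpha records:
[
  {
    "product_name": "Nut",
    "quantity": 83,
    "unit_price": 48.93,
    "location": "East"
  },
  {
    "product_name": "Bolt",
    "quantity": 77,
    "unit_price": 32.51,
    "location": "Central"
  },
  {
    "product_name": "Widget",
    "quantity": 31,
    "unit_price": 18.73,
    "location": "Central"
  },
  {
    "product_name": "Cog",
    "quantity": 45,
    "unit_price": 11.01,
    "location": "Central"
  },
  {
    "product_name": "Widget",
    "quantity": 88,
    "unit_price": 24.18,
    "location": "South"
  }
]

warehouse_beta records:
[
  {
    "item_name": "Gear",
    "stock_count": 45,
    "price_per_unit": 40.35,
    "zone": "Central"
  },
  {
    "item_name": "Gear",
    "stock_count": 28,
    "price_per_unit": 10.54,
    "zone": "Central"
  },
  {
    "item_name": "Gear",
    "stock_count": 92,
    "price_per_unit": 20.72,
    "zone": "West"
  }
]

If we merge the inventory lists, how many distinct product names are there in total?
5

Schema mapping: "product_name" (warehouse_alpha) = "item_name" (warehouse_beta) = product name

Products in warehouse_alpha: ['Bolt', 'Cog', 'Nut', 'Widget']
Products in warehouse_beta: ['Gear']

Union (unique products): ['Bolt', 'Cog', 'Gear', 'Nut', 'Widget']
Count: 5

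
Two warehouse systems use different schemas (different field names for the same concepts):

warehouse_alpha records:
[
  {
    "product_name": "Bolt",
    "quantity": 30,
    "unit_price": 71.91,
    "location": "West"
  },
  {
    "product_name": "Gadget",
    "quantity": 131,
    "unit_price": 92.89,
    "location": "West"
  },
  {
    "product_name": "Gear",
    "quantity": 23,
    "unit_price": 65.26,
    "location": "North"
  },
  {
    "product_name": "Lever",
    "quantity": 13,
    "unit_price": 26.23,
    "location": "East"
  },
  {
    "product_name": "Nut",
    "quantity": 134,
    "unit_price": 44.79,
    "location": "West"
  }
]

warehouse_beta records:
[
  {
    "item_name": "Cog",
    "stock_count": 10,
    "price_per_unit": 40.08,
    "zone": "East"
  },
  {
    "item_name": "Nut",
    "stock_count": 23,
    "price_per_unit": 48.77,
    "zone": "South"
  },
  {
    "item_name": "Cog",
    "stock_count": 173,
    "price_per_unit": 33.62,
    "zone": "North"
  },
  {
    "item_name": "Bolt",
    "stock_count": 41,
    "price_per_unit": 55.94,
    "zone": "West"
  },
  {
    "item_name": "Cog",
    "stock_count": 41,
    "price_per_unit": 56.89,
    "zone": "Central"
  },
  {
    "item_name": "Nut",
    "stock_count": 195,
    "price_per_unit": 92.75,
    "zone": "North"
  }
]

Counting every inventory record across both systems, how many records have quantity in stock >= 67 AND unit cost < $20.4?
0

Schema mappings:
- "quantity" (warehouse_alpha) = "stock_count" (warehouse_beta) = quantity
- "unit_price" (warehouse_alpha) = "price_per_unit" (warehouse_beta) = unit cost

Records meeting both conditions in warehouse_alpha: 0
Records meeting both conditions in warehouse_beta: 0

Total: 0 + 0 = 0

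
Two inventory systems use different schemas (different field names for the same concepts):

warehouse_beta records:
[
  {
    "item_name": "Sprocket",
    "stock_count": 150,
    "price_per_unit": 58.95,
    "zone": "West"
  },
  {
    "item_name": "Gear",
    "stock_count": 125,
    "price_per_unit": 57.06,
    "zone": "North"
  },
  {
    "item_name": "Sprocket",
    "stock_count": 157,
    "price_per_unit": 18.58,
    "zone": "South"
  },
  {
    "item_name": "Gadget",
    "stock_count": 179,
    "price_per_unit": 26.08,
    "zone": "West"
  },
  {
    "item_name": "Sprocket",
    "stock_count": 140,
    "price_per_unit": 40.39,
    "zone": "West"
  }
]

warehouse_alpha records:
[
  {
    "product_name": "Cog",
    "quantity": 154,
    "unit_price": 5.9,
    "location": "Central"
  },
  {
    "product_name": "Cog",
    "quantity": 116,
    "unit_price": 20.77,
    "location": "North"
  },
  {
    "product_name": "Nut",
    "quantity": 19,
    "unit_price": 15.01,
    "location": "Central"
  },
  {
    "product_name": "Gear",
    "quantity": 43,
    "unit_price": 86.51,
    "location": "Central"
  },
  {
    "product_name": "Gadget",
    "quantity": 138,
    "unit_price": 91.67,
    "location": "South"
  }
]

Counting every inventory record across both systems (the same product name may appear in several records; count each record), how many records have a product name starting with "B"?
0

Schema mapping: "item_name" (warehouse_beta) = "product_name" (warehouse_alpha) = product name

Records with product name starting with "B" in warehouse_beta: 0
Records with product name starting with "B" in warehouse_alpha: 0

Total: 0 + 0 = 0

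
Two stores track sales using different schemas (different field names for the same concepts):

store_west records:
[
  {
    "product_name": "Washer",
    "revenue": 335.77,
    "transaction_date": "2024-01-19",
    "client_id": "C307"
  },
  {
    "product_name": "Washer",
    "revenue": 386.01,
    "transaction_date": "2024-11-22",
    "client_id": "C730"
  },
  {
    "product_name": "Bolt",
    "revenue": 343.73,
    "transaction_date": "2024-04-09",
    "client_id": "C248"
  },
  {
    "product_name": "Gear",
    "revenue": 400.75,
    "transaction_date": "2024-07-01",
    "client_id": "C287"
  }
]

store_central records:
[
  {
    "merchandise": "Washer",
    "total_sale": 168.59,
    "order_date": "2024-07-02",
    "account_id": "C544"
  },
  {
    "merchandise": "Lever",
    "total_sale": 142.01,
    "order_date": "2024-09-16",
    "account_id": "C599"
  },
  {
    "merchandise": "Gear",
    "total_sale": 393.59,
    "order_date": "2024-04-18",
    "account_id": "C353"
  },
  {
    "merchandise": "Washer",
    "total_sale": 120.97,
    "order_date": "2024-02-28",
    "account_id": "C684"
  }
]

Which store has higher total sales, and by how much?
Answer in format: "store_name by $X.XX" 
store_west by $641.10

Schema mapping: "revenue" (store_west) = "total_sale" (store_central) = sale amount

Total for store_west: 1466.26
Total for store_central: 825.16

Difference: |1466.26 - 825.16| = 641.10
store_west has higher sales by $641.10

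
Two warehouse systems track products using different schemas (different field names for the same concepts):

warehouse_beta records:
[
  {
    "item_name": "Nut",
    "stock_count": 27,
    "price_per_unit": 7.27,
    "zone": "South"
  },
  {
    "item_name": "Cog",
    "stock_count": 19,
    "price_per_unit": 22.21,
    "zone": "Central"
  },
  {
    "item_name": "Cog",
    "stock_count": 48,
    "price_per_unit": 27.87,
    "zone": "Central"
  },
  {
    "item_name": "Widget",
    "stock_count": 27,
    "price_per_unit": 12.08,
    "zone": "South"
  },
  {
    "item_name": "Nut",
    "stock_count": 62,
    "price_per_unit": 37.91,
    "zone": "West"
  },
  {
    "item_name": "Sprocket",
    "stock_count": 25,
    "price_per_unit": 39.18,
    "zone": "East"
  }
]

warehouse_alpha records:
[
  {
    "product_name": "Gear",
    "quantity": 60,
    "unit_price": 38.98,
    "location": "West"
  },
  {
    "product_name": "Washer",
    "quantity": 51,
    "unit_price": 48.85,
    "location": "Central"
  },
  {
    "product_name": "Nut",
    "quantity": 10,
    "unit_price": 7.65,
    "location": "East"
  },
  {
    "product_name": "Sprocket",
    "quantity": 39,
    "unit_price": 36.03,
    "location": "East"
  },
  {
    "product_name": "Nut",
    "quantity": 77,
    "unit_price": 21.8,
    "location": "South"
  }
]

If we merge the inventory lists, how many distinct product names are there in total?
6

Schema mapping: "item_name" (warehouse_beta) = "product_name" (warehouse_alpha) = product name

Products in warehouse_beta: ['Cog', 'Nut', 'Sprocket', 'Widget']
Products in warehouse_alpha: ['Gear', 'Nut', 'Sprocket', 'Washer']

Union (unique products): ['Cog', 'Gear', 'Nut', 'Sprocket', 'Washer', 'Widget']
Count: 6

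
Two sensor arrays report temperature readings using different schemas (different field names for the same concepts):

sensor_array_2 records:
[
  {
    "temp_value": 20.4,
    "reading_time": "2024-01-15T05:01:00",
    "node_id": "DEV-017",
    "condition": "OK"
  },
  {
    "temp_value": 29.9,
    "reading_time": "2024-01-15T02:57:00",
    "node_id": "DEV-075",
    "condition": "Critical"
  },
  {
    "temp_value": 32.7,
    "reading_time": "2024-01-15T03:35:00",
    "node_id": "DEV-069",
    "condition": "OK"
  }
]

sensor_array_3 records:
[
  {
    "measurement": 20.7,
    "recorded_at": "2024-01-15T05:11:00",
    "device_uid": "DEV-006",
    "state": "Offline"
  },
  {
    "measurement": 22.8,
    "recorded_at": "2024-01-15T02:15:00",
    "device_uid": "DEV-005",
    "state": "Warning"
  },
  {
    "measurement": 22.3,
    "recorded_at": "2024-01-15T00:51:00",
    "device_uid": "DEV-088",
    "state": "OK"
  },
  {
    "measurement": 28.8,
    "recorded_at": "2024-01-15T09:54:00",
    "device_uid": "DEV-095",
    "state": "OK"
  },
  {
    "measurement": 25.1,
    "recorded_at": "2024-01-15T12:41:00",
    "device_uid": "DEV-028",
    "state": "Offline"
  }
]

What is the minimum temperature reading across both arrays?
20.4

Schema mapping: "temp_value" (sensor_array_2) = "measurement" (sensor_array_3) = temperature reading

Minimum in sensor_array_2: 20.4
Minimum in sensor_array_3: 20.7

Overall minimum: min(20.4, 20.7) = 20.4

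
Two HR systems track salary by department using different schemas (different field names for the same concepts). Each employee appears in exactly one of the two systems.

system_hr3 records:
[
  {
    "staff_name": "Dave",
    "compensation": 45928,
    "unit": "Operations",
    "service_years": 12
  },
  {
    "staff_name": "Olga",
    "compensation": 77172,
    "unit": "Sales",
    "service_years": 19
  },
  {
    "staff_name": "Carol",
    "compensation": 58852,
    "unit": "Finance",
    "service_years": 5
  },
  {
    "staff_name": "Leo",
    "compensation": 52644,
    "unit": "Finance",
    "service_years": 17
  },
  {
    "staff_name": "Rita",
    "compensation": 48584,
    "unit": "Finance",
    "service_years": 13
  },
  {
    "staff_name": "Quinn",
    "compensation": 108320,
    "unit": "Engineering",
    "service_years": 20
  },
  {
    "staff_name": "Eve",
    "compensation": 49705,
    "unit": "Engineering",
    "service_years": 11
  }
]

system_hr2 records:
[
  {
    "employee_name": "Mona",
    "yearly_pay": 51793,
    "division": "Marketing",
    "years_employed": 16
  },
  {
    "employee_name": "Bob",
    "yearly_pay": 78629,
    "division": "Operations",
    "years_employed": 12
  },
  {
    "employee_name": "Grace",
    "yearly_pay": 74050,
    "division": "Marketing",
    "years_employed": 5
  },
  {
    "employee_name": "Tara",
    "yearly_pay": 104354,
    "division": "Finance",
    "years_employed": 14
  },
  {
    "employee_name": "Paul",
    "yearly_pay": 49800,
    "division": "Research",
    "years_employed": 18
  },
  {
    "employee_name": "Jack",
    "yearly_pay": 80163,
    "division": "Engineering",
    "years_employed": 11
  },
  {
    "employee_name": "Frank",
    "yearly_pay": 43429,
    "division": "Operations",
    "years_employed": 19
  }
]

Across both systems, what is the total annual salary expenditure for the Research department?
49800

Schema mappings:
- "unit" (system_hr3) = "division" (system_hr2) = department
- "compensation" (system_hr3) = "yearly_pay" (system_hr2) = salary

Research salaries from system_hr3: 0
Research salaries from system_hr2: 49800

Total: 0 + 49800 = 49800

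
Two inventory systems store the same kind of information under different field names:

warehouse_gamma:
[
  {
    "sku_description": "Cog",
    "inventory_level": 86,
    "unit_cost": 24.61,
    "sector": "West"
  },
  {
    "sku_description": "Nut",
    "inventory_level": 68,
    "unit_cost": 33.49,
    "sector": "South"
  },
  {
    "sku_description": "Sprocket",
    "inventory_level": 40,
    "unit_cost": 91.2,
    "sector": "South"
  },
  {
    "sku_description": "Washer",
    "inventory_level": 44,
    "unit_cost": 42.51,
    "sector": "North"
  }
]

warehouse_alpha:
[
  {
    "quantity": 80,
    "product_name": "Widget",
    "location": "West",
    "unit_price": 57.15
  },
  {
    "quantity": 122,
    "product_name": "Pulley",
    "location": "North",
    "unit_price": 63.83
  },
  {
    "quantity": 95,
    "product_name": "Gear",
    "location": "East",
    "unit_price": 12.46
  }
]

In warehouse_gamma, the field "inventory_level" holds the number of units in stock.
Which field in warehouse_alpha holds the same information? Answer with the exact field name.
quantity

In warehouse_gamma, "inventory_level" holds the number of units in stock.
The fields in warehouse_alpha are: "quantity", "product_name", "location", "unit_price".
"quantity" is the match: the name refers to the same concept and its values are whole-number counts (e.g. 80, 122).
The other fields ("product_name", "location", "unit_price") hold different kinds of data.

So "inventory_level" in warehouse_gamma corresponds to "quantity" in warehouse_alpha.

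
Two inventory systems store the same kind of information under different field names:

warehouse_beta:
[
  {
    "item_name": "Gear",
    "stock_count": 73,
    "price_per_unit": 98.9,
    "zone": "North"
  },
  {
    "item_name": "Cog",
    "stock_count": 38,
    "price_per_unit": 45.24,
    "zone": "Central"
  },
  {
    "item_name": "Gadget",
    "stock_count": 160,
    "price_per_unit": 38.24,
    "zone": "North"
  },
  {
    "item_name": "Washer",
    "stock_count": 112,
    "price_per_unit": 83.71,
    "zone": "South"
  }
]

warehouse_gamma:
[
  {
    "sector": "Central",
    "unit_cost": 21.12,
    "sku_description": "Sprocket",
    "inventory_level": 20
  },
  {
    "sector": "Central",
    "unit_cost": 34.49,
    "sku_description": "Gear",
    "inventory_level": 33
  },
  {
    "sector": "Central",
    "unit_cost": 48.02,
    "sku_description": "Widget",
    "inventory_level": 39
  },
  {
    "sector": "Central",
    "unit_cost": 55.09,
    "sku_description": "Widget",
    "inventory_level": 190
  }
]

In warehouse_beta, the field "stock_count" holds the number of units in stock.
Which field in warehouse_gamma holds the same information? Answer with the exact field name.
inventory_level

In warehouse_beta, "stock_count" holds the number of units in stock.
The fields in warehouse_gamma are: "sector", "unit_cost", "sku_description", "inventory_level".
"inventory_level" is the match: the name refers to the same concept and its values are whole-number counts (e.g. 20, 33).
The other fields ("sector", "unit_cost", "sku_description") hold different kinds of data.

So "stock_count" in warehouse_beta corresponds to "inventory_level" in warehouse_gamma.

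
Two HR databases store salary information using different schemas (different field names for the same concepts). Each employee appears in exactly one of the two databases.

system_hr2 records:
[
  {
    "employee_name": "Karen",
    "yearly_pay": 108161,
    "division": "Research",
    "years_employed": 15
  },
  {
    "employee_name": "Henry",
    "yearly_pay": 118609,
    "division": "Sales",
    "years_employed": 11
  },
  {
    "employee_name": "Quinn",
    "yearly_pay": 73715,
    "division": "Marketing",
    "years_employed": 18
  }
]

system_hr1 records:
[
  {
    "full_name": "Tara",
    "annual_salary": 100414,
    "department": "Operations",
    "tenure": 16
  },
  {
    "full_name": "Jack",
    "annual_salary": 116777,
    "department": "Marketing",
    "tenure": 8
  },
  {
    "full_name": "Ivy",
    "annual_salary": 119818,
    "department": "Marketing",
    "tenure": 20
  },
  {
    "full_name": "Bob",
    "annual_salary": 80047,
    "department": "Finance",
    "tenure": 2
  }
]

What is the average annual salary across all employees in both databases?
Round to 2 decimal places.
102505.86

Schema mapping: "yearly_pay" (system_hr2) = "annual_salary" (system_hr1) = annual salary

All salaries: [108161, 118609, 73715, 100414, 116777, 119818, 80047]
Sum: 717541
Count: 7
Average: 717541 / 7 = 102505.86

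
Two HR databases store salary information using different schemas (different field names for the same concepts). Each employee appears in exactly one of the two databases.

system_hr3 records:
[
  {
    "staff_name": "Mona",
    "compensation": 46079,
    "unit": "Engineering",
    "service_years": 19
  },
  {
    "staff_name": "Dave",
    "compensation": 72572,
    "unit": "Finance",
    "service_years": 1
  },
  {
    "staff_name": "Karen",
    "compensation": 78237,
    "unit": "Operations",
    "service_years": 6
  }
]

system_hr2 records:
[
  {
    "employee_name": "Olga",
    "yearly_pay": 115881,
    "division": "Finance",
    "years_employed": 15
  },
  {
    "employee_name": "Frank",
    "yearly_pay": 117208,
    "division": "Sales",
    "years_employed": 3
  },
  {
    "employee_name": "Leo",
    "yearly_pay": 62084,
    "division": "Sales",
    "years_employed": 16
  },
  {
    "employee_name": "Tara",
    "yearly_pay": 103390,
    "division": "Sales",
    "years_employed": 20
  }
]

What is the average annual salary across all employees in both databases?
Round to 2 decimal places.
85064.43

Schema mapping: "compensation" (system_hr3) = "yearly_pay" (system_hr2) = annual salary

All salaries: [46079, 72572, 78237, 115881, 117208, 62084, 103390]
Sum: 595451
Count: 7
Average: 595451 / 7 = 85064.43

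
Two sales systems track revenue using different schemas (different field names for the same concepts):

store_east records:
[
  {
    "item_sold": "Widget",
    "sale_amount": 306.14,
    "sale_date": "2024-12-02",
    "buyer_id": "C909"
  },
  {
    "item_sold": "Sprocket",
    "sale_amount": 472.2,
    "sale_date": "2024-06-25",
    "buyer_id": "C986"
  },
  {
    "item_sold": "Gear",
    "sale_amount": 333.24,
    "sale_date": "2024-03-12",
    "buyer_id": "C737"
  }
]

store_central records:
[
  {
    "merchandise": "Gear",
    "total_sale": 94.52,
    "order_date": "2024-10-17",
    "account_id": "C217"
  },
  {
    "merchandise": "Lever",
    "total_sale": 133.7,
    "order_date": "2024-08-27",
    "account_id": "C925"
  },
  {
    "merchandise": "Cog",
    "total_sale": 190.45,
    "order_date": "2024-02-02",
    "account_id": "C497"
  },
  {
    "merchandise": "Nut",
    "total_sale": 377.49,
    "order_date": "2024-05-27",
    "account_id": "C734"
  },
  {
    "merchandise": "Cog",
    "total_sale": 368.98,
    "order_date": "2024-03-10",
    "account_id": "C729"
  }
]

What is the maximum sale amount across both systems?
472.2

Reconcile: "sale_amount" (store_east) = "total_sale" (store_central) = sale amount

Maximum in store_east: 472.2
Maximum in store_central: 377.49

Overall maximum: max(472.2, 377.49) = 472.2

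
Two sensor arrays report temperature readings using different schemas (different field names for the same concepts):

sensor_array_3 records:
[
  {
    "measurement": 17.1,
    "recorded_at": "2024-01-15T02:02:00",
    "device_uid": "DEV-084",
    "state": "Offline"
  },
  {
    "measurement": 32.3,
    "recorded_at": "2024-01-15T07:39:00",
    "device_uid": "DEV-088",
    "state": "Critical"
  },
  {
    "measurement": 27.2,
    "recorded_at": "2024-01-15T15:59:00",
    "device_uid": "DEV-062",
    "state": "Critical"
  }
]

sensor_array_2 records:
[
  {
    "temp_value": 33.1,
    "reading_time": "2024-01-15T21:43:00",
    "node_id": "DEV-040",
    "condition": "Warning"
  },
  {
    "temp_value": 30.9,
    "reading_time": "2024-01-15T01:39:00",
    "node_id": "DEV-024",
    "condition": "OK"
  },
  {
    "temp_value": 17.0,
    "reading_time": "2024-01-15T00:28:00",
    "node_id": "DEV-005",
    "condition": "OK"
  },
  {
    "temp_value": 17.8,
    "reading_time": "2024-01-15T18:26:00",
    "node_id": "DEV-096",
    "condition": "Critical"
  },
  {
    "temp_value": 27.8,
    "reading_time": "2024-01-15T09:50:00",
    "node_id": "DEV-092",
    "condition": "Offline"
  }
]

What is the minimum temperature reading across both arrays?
17.0

Schema mapping: "measurement" (sensor_array_3) = "temp_value" (sensor_array_2) = temperature reading

Minimum in sensor_array_3: 17.1
Minimum in sensor_array_2: 17.0

Overall minimum: min(17.1, 17.0) = 17.0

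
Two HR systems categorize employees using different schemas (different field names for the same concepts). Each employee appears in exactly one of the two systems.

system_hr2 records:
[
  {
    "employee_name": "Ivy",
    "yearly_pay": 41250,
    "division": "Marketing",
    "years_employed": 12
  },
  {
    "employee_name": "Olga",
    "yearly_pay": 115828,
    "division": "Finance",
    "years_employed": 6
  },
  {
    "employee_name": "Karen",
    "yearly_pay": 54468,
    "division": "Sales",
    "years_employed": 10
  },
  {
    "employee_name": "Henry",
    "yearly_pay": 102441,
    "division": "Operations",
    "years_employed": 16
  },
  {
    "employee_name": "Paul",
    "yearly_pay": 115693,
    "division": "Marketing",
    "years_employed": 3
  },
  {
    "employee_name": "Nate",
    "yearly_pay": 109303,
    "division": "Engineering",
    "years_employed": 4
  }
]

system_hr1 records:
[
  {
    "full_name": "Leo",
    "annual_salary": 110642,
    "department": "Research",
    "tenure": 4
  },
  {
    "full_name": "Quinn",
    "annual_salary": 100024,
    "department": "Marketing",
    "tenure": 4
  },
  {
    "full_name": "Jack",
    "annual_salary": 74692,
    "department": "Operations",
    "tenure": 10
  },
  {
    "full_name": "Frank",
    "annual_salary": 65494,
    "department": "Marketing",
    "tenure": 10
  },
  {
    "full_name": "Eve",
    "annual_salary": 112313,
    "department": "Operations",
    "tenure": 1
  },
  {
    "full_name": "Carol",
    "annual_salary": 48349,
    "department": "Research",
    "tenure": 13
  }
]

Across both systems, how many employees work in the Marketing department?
4

Schema mapping: "division" (system_hr2) = "department" (system_hr1) = department

Marketing employees in system_hr2: 2
Marketing employees in system_hr1: 2

Total in Marketing: 2 + 2 = 4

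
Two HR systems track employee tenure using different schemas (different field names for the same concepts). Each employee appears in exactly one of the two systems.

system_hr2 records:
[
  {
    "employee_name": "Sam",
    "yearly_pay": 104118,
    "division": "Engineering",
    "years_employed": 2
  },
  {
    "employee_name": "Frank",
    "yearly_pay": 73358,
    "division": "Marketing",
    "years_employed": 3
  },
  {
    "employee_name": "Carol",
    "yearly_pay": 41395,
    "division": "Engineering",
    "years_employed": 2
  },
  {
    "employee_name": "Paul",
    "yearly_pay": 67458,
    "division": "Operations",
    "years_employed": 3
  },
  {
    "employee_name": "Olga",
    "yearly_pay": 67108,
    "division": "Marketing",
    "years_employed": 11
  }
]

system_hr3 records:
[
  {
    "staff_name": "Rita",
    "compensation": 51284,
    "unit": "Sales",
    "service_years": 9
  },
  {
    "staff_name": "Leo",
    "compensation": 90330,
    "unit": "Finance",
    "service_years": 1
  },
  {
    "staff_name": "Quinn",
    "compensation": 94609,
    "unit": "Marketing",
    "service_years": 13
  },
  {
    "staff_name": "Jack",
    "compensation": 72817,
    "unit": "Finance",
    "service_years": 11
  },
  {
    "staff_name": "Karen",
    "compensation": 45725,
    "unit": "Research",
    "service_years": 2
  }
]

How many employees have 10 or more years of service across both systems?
3

Reconcile schemas: "years_employed" (system_hr2) = "service_years" (system_hr3) = years of service

From system_hr2: 1 employees with >= 10 years
From system_hr3: 2 employees with >= 10 years

Total: 1 + 2 = 3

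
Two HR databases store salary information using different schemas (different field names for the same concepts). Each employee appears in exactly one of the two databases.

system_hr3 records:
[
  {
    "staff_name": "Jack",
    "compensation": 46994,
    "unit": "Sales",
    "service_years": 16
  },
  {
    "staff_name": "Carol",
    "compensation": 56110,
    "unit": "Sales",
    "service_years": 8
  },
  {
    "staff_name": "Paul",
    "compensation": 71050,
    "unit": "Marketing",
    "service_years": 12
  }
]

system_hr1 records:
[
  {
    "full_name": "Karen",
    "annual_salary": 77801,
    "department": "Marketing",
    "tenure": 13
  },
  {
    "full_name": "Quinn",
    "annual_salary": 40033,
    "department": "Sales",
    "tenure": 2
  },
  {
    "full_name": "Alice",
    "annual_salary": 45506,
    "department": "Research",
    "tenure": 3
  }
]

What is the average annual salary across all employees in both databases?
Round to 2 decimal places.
56249.00

Schema mapping: "compensation" (system_hr3) = "annual_salary" (system_hr1) = annual salary

All salaries: [46994, 56110, 71050, 77801, 40033, 45506]
Sum: 337494
Count: 6
Average: 337494 / 6 = 56249.00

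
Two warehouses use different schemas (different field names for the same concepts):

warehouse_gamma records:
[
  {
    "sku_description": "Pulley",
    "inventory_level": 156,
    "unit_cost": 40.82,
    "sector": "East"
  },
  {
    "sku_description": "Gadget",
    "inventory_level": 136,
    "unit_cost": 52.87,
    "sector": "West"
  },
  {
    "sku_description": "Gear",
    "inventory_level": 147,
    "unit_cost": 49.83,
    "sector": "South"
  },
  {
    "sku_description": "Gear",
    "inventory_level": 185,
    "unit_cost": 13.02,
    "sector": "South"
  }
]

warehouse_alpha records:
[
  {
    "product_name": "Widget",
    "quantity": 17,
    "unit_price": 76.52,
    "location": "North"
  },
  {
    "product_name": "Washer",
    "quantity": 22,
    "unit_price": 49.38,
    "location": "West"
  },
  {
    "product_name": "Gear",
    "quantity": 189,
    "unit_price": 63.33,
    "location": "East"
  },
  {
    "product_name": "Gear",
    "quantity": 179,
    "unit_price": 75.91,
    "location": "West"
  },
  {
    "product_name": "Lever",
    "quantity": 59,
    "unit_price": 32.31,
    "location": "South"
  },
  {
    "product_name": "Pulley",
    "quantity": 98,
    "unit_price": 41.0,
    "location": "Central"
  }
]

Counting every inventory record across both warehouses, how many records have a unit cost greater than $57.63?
3

Schema mapping: "unit_cost" (warehouse_gamma) = "unit_price" (warehouse_alpha) = unit cost

Records > $57.63 in warehouse_gamma: 0
Records > $57.63 in warehouse_alpha: 3

Total count: 0 + 3 = 3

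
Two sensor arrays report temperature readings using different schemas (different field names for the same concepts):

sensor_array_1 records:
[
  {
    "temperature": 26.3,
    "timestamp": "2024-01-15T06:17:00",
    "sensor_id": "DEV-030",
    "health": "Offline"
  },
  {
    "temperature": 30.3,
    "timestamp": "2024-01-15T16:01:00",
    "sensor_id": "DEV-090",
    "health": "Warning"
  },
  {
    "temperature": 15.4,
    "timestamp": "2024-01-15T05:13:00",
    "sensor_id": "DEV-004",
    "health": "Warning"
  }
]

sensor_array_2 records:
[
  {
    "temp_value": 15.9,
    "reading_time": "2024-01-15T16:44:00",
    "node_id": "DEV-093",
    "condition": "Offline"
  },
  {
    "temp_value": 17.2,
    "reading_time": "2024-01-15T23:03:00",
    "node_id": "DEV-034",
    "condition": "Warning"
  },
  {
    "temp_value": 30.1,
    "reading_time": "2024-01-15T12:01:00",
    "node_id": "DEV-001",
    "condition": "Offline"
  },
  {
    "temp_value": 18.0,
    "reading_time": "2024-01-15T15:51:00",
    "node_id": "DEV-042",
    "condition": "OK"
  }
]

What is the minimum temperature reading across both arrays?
15.4

Schema mapping: "temperature" (sensor_array_1) = "temp_value" (sensor_array_2) = temperature reading

Minimum in sensor_array_1: 15.4
Minimum in sensor_array_2: 15.9

Overall minimum: min(15.4, 15.9) = 15.4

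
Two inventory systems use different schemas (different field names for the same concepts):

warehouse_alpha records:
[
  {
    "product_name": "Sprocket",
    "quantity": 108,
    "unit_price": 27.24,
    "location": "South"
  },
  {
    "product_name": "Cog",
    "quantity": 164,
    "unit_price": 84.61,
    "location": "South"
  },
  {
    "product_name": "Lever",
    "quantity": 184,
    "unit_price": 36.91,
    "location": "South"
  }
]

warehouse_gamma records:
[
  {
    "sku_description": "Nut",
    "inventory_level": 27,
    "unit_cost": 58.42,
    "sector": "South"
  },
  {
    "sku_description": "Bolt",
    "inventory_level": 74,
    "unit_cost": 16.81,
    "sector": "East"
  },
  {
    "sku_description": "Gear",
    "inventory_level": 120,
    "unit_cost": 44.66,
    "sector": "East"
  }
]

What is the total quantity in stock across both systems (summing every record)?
677

To reconcile these schemas, identify the field holding the quantity in stock in each system:
1. In warehouse_alpha it is "quantity"
2. In warehouse_gamma it is "inventory_level"

From warehouse_alpha: 108 + 164 + 184 = 456
From warehouse_gamma: 27 + 74 + 120 = 221

Total: 456 + 221 = 677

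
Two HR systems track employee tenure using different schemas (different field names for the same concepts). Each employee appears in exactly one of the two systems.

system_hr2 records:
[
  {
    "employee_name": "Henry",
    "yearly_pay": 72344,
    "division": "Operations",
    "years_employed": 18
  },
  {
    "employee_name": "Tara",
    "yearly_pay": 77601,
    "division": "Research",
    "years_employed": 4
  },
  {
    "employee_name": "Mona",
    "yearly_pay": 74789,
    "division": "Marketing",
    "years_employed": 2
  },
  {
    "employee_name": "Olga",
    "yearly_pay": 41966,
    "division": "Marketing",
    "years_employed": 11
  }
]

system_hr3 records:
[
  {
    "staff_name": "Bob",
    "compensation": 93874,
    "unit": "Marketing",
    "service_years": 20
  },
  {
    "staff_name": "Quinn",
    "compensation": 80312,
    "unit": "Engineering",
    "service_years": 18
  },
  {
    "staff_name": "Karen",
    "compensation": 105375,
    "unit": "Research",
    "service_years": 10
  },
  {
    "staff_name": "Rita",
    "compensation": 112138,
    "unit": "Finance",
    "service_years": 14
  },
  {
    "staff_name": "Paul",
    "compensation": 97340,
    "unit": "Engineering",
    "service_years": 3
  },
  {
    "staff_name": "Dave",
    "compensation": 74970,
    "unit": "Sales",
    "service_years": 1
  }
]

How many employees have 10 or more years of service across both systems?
6

Reconcile schemas: "years_employed" (system_hr2) = "service_years" (system_hr3) = years of service

From system_hr2: 2 employees with >= 10 years
From system_hr3: 4 employees with >= 10 years

Total: 2 + 4 = 6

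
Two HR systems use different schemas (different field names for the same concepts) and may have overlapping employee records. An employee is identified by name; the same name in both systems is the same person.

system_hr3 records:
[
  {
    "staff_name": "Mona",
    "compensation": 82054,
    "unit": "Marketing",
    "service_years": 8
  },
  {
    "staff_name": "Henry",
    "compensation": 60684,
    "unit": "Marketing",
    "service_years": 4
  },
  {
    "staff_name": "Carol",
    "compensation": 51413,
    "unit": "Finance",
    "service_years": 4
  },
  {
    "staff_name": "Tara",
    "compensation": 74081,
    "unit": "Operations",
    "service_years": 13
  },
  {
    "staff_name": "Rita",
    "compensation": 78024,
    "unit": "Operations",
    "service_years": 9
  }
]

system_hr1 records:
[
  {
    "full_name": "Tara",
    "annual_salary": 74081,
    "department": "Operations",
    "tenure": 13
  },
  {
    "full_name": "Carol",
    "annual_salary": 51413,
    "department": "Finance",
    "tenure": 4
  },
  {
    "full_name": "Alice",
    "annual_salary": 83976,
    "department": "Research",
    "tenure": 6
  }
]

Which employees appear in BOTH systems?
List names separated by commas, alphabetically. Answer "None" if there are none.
Carol, Tara

Schema mapping: "staff_name" (system_hr3) = "full_name" (system_hr1) = employee name

Names in system_hr3: ['Carol', 'Henry', 'Mona', 'Rita', 'Tara']
Names in system_hr1: ['Alice', 'Carol', 'Tara']

Intersection: ['Carol', 'Tara']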